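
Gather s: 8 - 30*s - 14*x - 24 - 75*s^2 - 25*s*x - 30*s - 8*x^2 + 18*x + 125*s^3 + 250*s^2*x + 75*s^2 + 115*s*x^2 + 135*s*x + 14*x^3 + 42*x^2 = 125*s^3 + 250*s^2*x + s*(115*x^2 + 110*x - 60) + 14*x^3 + 34*x^2 + 4*x - 16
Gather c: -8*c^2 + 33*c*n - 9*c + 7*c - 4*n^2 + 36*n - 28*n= -8*c^2 + c*(33*n - 2) - 4*n^2 + 8*n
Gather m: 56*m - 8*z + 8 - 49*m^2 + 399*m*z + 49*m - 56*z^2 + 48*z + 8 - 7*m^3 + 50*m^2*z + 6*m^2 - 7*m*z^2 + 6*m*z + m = -7*m^3 + m^2*(50*z - 43) + m*(-7*z^2 + 405*z + 106) - 56*z^2 + 40*z + 16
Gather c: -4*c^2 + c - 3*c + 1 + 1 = -4*c^2 - 2*c + 2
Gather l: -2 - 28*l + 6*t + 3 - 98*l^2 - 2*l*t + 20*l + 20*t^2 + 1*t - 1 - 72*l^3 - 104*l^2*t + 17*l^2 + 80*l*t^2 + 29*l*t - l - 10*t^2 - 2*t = -72*l^3 + l^2*(-104*t - 81) + l*(80*t^2 + 27*t - 9) + 10*t^2 + 5*t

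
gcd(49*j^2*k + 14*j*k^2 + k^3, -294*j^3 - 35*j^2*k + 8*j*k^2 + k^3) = 49*j^2 + 14*j*k + k^2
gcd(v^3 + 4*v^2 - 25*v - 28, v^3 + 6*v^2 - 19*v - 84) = v^2 + 3*v - 28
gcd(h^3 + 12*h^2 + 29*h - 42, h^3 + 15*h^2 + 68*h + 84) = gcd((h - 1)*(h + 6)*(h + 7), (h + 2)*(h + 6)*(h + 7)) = h^2 + 13*h + 42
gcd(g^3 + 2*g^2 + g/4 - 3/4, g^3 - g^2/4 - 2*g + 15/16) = g^2 + g - 3/4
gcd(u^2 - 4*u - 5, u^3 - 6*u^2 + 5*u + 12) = u + 1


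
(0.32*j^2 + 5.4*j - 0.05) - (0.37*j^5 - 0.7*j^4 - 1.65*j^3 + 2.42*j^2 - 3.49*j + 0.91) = -0.37*j^5 + 0.7*j^4 + 1.65*j^3 - 2.1*j^2 + 8.89*j - 0.96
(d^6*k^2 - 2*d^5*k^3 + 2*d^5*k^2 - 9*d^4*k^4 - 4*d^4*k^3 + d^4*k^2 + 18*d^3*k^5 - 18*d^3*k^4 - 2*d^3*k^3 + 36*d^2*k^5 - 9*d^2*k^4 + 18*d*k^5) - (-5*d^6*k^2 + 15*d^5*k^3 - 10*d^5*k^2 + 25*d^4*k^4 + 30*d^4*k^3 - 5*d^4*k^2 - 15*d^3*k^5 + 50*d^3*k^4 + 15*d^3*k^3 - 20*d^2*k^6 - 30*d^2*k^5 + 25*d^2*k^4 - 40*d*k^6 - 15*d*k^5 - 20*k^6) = 6*d^6*k^2 - 17*d^5*k^3 + 12*d^5*k^2 - 34*d^4*k^4 - 34*d^4*k^3 + 6*d^4*k^2 + 33*d^3*k^5 - 68*d^3*k^4 - 17*d^3*k^3 + 20*d^2*k^6 + 66*d^2*k^5 - 34*d^2*k^4 + 40*d*k^6 + 33*d*k^5 + 20*k^6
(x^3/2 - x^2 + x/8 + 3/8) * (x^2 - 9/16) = x^5/2 - x^4 - 5*x^3/32 + 15*x^2/16 - 9*x/128 - 27/128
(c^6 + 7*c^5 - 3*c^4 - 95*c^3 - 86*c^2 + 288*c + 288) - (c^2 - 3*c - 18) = c^6 + 7*c^5 - 3*c^4 - 95*c^3 - 87*c^2 + 291*c + 306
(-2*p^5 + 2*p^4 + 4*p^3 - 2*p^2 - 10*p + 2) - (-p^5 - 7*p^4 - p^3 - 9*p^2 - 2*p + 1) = -p^5 + 9*p^4 + 5*p^3 + 7*p^2 - 8*p + 1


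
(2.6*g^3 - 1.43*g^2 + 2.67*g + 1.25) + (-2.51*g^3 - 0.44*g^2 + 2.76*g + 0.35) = 0.0900000000000003*g^3 - 1.87*g^2 + 5.43*g + 1.6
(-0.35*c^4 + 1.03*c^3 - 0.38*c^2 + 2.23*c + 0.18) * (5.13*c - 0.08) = -1.7955*c^5 + 5.3119*c^4 - 2.0318*c^3 + 11.4703*c^2 + 0.745*c - 0.0144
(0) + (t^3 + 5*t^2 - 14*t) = t^3 + 5*t^2 - 14*t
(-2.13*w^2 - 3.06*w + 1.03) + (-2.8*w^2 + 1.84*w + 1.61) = -4.93*w^2 - 1.22*w + 2.64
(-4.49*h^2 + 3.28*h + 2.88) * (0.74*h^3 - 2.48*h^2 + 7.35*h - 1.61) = -3.3226*h^5 + 13.5624*h^4 - 39.0047*h^3 + 24.1945*h^2 + 15.8872*h - 4.6368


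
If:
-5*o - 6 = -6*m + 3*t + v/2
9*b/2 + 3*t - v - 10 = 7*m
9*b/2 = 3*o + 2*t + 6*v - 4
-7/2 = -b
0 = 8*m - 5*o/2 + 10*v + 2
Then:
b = 7/2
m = -21391/424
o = -99/53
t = -45115/424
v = 8415/212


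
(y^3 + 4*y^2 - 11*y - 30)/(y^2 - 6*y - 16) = (y^2 + 2*y - 15)/(y - 8)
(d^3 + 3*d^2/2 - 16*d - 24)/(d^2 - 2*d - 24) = (d^2 - 5*d/2 - 6)/(d - 6)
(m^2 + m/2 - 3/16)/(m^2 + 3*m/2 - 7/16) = (4*m + 3)/(4*m + 7)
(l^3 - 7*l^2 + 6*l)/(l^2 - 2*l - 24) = l*(l - 1)/(l + 4)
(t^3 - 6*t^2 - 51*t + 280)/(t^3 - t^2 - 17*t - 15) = (t^2 - t - 56)/(t^2 + 4*t + 3)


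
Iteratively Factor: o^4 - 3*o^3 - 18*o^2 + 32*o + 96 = (o - 4)*(o^3 + o^2 - 14*o - 24) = (o - 4)^2*(o^2 + 5*o + 6) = (o - 4)^2*(o + 3)*(o + 2)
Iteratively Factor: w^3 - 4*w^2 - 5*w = (w + 1)*(w^2 - 5*w) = w*(w + 1)*(w - 5)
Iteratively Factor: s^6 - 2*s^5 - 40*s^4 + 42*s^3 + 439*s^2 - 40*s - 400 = (s + 4)*(s^5 - 6*s^4 - 16*s^3 + 106*s^2 + 15*s - 100) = (s - 5)*(s + 4)*(s^4 - s^3 - 21*s^2 + s + 20) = (s - 5)*(s - 1)*(s + 4)*(s^3 - 21*s - 20) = (s - 5)*(s - 1)*(s + 1)*(s + 4)*(s^2 - s - 20) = (s - 5)^2*(s - 1)*(s + 1)*(s + 4)*(s + 4)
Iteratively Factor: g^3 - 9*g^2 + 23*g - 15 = (g - 3)*(g^2 - 6*g + 5) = (g - 3)*(g - 1)*(g - 5)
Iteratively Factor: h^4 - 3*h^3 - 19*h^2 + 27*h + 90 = (h + 3)*(h^3 - 6*h^2 - h + 30) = (h - 5)*(h + 3)*(h^2 - h - 6) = (h - 5)*(h - 3)*(h + 3)*(h + 2)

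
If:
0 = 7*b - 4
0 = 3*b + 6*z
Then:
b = 4/7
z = -2/7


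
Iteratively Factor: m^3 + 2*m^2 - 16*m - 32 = (m - 4)*(m^2 + 6*m + 8) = (m - 4)*(m + 4)*(m + 2)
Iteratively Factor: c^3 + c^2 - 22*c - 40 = (c + 2)*(c^2 - c - 20) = (c + 2)*(c + 4)*(c - 5)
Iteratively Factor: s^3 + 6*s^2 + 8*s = (s + 2)*(s^2 + 4*s) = (s + 2)*(s + 4)*(s)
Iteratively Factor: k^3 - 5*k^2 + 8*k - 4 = (k - 2)*(k^2 - 3*k + 2) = (k - 2)*(k - 1)*(k - 2)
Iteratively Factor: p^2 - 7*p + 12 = (p - 4)*(p - 3)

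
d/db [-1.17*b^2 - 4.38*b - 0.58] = -2.34*b - 4.38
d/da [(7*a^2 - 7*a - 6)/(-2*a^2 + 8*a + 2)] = (21*a^2 + 2*a + 17)/(2*(a^4 - 8*a^3 + 14*a^2 + 8*a + 1))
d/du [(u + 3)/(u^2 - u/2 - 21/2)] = -4/(4*u^2 - 28*u + 49)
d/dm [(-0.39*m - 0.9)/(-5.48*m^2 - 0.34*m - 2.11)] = (-2.1372*m^2 - 9.864*m + 0.5169)/(30.0304*m^4 + 3.7264*m^3 + 23.2412*m^2 + 1.4348*m + 4.4521)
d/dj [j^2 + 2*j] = 2*j + 2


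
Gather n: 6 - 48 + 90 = 48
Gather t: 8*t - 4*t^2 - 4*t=-4*t^2 + 4*t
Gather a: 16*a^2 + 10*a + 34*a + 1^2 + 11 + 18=16*a^2 + 44*a + 30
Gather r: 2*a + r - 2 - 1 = 2*a + r - 3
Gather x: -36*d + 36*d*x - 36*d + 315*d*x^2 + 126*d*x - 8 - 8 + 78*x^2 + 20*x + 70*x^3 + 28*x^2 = -72*d + 70*x^3 + x^2*(315*d + 106) + x*(162*d + 20) - 16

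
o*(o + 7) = o^2 + 7*o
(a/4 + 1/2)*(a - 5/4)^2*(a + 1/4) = a^4/4 - a^3/16 - 57*a^2/64 + 145*a/256 + 25/128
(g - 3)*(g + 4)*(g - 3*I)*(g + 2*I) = g^4 + g^3 - I*g^3 - 6*g^2 - I*g^2 + 6*g + 12*I*g - 72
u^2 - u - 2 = (u - 2)*(u + 1)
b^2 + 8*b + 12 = (b + 2)*(b + 6)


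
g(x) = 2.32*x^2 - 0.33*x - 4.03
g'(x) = 4.64*x - 0.33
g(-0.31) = -3.70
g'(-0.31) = -1.77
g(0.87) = -2.56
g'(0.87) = 3.71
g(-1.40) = 0.98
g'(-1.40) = -6.83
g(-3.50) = 25.54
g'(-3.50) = -16.57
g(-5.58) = 70.05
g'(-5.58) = -26.22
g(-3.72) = 29.30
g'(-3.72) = -17.59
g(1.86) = 3.38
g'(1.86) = 8.30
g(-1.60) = 2.44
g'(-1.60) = -7.75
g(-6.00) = 81.47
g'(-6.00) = -28.17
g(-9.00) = 186.86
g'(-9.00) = -42.09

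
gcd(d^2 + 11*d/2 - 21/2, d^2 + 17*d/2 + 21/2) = d + 7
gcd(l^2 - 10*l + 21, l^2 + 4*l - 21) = l - 3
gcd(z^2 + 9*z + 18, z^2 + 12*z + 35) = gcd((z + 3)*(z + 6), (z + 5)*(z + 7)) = 1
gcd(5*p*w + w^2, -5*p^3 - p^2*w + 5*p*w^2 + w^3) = 5*p + w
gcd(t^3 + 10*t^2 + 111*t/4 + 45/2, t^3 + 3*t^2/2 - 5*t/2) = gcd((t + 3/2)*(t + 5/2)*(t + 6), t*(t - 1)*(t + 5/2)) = t + 5/2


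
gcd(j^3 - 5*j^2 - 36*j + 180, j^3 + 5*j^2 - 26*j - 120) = j^2 + j - 30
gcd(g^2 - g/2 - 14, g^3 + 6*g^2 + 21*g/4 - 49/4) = g + 7/2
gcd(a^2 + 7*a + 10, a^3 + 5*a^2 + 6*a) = a + 2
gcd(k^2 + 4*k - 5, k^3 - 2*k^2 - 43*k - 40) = k + 5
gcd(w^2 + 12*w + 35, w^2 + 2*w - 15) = w + 5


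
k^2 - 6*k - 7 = (k - 7)*(k + 1)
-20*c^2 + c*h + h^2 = (-4*c + h)*(5*c + h)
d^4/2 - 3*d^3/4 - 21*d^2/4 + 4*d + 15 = (d/2 + 1)*(d - 3)*(d - 5/2)*(d + 2)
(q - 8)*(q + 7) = q^2 - q - 56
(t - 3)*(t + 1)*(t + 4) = t^3 + 2*t^2 - 11*t - 12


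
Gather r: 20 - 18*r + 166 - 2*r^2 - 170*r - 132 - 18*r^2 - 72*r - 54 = -20*r^2 - 260*r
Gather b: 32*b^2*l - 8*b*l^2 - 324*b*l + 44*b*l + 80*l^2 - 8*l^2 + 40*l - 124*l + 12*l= 32*b^2*l + b*(-8*l^2 - 280*l) + 72*l^2 - 72*l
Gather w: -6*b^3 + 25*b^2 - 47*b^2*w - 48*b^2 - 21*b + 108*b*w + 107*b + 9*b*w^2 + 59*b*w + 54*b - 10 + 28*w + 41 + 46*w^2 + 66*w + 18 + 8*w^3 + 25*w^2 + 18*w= -6*b^3 - 23*b^2 + 140*b + 8*w^3 + w^2*(9*b + 71) + w*(-47*b^2 + 167*b + 112) + 49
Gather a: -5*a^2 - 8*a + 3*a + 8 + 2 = -5*a^2 - 5*a + 10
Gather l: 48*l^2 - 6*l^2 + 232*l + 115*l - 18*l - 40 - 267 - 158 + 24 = 42*l^2 + 329*l - 441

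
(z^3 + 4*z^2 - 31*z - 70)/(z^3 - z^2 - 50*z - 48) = (-z^3 - 4*z^2 + 31*z + 70)/(-z^3 + z^2 + 50*z + 48)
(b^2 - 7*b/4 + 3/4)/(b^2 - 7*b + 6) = (b - 3/4)/(b - 6)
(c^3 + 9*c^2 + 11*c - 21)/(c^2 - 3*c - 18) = (c^2 + 6*c - 7)/(c - 6)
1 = 1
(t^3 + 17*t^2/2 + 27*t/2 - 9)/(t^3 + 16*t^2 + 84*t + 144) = (2*t^2 + 5*t - 3)/(2*(t^2 + 10*t + 24))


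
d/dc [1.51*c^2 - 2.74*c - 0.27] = 3.02*c - 2.74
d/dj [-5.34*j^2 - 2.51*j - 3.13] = -10.68*j - 2.51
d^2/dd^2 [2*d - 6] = 0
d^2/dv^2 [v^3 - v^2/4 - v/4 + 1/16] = 6*v - 1/2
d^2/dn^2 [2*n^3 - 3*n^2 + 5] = 12*n - 6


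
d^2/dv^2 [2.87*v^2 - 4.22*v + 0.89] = 5.74000000000000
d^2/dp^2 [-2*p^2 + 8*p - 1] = -4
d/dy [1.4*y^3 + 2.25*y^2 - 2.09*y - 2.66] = 4.2*y^2 + 4.5*y - 2.09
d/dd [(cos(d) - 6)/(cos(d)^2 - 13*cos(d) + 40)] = (cos(d)^2 - 12*cos(d) + 38)*sin(d)/(cos(d)^2 - 13*cos(d) + 40)^2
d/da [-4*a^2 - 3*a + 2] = -8*a - 3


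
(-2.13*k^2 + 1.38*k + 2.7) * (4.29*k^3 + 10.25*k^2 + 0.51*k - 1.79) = -9.1377*k^5 - 15.9123*k^4 + 24.6417*k^3 + 32.1915*k^2 - 1.0932*k - 4.833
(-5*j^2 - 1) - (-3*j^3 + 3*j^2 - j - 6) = 3*j^3 - 8*j^2 + j + 5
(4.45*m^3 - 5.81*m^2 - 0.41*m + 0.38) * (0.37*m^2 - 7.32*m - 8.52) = 1.6465*m^5 - 34.7237*m^4 + 4.4635*m^3 + 52.643*m^2 + 0.711599999999999*m - 3.2376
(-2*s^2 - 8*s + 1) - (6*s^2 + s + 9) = -8*s^2 - 9*s - 8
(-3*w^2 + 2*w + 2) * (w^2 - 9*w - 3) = -3*w^4 + 29*w^3 - 7*w^2 - 24*w - 6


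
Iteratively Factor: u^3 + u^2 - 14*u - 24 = (u + 3)*(u^2 - 2*u - 8) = (u - 4)*(u + 3)*(u + 2)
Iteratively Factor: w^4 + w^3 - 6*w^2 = (w + 3)*(w^3 - 2*w^2) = w*(w + 3)*(w^2 - 2*w) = w*(w - 2)*(w + 3)*(w)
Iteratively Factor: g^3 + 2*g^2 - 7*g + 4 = (g - 1)*(g^2 + 3*g - 4) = (g - 1)*(g + 4)*(g - 1)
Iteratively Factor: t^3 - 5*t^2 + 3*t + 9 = (t + 1)*(t^2 - 6*t + 9) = (t - 3)*(t + 1)*(t - 3)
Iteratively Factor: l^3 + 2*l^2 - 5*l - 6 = (l - 2)*(l^2 + 4*l + 3) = (l - 2)*(l + 1)*(l + 3)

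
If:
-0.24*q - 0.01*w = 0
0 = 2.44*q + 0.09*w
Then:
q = 0.00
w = 0.00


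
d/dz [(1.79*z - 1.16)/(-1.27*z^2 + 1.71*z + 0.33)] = (2.2733*z^2 - 2.9464*z + 2.5743)/(1.6129*z^4 - 4.3434*z^3 + 2.0859*z^2 + 1.1286*z + 0.1089)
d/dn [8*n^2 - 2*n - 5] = 16*n - 2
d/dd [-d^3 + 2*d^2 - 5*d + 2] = -3*d^2 + 4*d - 5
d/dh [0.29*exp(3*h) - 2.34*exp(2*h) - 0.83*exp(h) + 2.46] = (0.87*exp(2*h) - 4.68*exp(h) - 0.83)*exp(h)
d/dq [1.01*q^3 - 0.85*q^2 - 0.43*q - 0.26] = 3.03*q^2 - 1.7*q - 0.43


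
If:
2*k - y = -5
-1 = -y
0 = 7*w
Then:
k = -2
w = 0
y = 1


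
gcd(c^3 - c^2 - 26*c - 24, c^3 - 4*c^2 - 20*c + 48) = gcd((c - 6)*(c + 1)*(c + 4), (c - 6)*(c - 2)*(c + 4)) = c^2 - 2*c - 24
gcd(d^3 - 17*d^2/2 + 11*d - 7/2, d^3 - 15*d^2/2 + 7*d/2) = d^2 - 15*d/2 + 7/2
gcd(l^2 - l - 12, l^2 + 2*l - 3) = l + 3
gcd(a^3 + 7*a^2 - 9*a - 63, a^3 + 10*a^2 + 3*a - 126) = a^2 + 4*a - 21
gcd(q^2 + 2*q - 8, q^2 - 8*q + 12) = q - 2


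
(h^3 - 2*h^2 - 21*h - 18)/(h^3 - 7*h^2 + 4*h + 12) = (h + 3)/(h - 2)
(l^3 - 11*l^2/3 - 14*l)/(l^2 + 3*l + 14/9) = 3*l*(l - 6)/(3*l + 2)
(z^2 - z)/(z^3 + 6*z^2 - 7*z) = 1/(z + 7)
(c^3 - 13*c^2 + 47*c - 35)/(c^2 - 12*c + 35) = c - 1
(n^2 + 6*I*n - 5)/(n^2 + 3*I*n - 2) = (n + 5*I)/(n + 2*I)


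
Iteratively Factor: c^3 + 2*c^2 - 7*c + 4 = (c + 4)*(c^2 - 2*c + 1) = (c - 1)*(c + 4)*(c - 1)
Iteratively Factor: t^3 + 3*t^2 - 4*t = (t - 1)*(t^2 + 4*t) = (t - 1)*(t + 4)*(t)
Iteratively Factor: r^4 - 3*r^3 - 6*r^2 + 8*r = (r - 1)*(r^3 - 2*r^2 - 8*r) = r*(r - 1)*(r^2 - 2*r - 8) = r*(r - 1)*(r + 2)*(r - 4)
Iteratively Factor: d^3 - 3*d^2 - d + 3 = (d - 1)*(d^2 - 2*d - 3) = (d - 3)*(d - 1)*(d + 1)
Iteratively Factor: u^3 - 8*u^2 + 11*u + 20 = (u - 4)*(u^2 - 4*u - 5) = (u - 4)*(u + 1)*(u - 5)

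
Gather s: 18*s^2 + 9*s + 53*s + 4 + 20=18*s^2 + 62*s + 24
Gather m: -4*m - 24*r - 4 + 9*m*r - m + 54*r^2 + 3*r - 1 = m*(9*r - 5) + 54*r^2 - 21*r - 5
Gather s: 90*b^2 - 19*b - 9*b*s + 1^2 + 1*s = 90*b^2 - 19*b + s*(1 - 9*b) + 1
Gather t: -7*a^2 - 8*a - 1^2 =-7*a^2 - 8*a - 1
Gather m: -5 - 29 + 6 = -28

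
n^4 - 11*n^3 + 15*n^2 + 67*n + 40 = (n - 8)*(n - 5)*(n + 1)^2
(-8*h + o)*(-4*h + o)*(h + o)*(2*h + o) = 64*h^4 + 72*h^3*o - 2*h^2*o^2 - 9*h*o^3 + o^4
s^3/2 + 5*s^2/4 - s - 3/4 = (s/2 + 1/4)*(s - 1)*(s + 3)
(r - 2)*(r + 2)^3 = r^4 + 4*r^3 - 16*r - 16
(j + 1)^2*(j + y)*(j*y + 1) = j^4*y + j^3*y^2 + 2*j^3*y + j^3 + 2*j^2*y^2 + 2*j^2*y + 2*j^2 + j*y^2 + 2*j*y + j + y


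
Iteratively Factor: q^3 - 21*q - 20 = (q + 1)*(q^2 - q - 20) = (q - 5)*(q + 1)*(q + 4)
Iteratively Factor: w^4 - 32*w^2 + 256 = (w + 4)*(w^3 - 4*w^2 - 16*w + 64) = (w - 4)*(w + 4)*(w^2 - 16) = (w - 4)*(w + 4)^2*(w - 4)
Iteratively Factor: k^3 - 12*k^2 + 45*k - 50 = (k - 5)*(k^2 - 7*k + 10) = (k - 5)^2*(k - 2)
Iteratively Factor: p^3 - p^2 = (p)*(p^2 - p) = p^2*(p - 1)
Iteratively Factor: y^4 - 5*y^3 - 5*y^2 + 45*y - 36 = (y + 3)*(y^3 - 8*y^2 + 19*y - 12) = (y - 3)*(y + 3)*(y^2 - 5*y + 4) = (y - 4)*(y - 3)*(y + 3)*(y - 1)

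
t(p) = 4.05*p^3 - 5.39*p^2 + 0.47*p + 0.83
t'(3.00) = 77.48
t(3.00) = 63.08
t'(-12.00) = 1879.43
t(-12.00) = -7779.37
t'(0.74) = -0.85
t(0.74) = -0.13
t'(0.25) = -1.47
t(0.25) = 0.67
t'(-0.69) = 13.69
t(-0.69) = -3.39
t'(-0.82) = 17.48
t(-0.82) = -5.41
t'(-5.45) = 420.11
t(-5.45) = -817.44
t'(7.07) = 531.57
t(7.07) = 1165.98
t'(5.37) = 292.95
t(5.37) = 475.08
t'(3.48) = 110.10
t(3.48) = 107.87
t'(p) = 12.15*p^2 - 10.78*p + 0.47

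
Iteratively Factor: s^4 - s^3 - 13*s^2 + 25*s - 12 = (s - 1)*(s^3 - 13*s + 12) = (s - 3)*(s - 1)*(s^2 + 3*s - 4) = (s - 3)*(s - 1)^2*(s + 4)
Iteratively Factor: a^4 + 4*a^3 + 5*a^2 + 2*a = (a + 1)*(a^3 + 3*a^2 + 2*a) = (a + 1)*(a + 2)*(a^2 + a) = (a + 1)^2*(a + 2)*(a)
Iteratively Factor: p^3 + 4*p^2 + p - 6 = (p - 1)*(p^2 + 5*p + 6) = (p - 1)*(p + 2)*(p + 3)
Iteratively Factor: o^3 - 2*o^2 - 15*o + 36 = (o - 3)*(o^2 + o - 12) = (o - 3)*(o + 4)*(o - 3)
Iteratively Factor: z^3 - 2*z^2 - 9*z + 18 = (z - 3)*(z^2 + z - 6) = (z - 3)*(z - 2)*(z + 3)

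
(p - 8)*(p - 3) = p^2 - 11*p + 24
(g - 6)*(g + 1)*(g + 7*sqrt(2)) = g^3 - 5*g^2 + 7*sqrt(2)*g^2 - 35*sqrt(2)*g - 6*g - 42*sqrt(2)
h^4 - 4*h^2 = h^2*(h - 2)*(h + 2)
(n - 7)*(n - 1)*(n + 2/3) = n^3 - 22*n^2/3 + 5*n/3 + 14/3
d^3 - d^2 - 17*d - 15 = (d - 5)*(d + 1)*(d + 3)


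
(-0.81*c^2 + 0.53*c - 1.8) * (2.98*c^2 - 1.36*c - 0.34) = -2.4138*c^4 + 2.681*c^3 - 5.8094*c^2 + 2.2678*c + 0.612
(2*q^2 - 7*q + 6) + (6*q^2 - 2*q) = 8*q^2 - 9*q + 6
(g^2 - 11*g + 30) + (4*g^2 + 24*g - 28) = 5*g^2 + 13*g + 2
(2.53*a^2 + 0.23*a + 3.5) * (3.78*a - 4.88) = 9.5634*a^3 - 11.477*a^2 + 12.1076*a - 17.08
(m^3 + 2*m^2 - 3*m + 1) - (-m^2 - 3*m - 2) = m^3 + 3*m^2 + 3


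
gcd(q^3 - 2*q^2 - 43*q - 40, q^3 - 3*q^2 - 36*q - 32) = q^2 - 7*q - 8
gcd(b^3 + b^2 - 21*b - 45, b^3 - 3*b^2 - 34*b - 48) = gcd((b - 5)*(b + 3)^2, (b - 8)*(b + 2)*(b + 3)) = b + 3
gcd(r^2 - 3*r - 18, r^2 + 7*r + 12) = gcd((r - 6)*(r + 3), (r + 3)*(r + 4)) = r + 3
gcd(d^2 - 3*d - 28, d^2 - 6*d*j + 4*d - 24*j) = d + 4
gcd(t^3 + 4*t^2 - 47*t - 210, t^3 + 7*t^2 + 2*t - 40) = t + 5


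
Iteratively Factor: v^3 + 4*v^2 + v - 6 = (v + 3)*(v^2 + v - 2) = (v - 1)*(v + 3)*(v + 2)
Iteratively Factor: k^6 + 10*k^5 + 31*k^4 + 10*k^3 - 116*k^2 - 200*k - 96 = (k - 2)*(k^5 + 12*k^4 + 55*k^3 + 120*k^2 + 124*k + 48) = (k - 2)*(k + 2)*(k^4 + 10*k^3 + 35*k^2 + 50*k + 24) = (k - 2)*(k + 2)^2*(k^3 + 8*k^2 + 19*k + 12) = (k - 2)*(k + 2)^2*(k + 3)*(k^2 + 5*k + 4) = (k - 2)*(k + 2)^2*(k + 3)*(k + 4)*(k + 1)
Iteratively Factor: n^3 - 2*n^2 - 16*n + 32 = (n - 2)*(n^2 - 16) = (n - 4)*(n - 2)*(n + 4)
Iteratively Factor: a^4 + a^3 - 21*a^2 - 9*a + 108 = (a + 3)*(a^3 - 2*a^2 - 15*a + 36) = (a - 3)*(a + 3)*(a^2 + a - 12) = (a - 3)^2*(a + 3)*(a + 4)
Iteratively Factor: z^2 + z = (z + 1)*(z)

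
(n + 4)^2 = n^2 + 8*n + 16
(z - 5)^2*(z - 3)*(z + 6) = z^4 - 7*z^3 - 23*z^2 + 255*z - 450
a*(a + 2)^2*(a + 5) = a^4 + 9*a^3 + 24*a^2 + 20*a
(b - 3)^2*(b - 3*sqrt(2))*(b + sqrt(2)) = b^4 - 6*b^3 - 2*sqrt(2)*b^3 + 3*b^2 + 12*sqrt(2)*b^2 - 18*sqrt(2)*b + 36*b - 54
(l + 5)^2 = l^2 + 10*l + 25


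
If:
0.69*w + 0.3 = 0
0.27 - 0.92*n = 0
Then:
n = 0.29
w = -0.43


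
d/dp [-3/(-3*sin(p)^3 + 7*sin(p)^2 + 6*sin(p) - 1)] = 3*(-9*sin(p)^2 + 14*sin(p) + 6)*cos(p)/(3*sin(p)^3 - 7*sin(p)^2 - 6*sin(p) + 1)^2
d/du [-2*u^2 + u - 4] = 1 - 4*u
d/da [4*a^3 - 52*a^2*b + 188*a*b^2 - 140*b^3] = 12*a^2 - 104*a*b + 188*b^2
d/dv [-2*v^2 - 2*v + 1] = -4*v - 2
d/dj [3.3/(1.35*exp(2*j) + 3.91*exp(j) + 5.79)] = (-8.91*exp(j) - 12.903)*exp(j)/(1.35*exp(2*j) + 3.91*exp(j) + 5.79)^2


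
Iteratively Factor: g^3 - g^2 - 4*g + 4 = (g + 2)*(g^2 - 3*g + 2) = (g - 2)*(g + 2)*(g - 1)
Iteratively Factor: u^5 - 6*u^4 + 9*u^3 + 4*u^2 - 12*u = (u - 3)*(u^4 - 3*u^3 + 4*u) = u*(u - 3)*(u^3 - 3*u^2 + 4) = u*(u - 3)*(u + 1)*(u^2 - 4*u + 4) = u*(u - 3)*(u - 2)*(u + 1)*(u - 2)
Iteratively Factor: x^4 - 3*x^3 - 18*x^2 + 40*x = (x - 5)*(x^3 + 2*x^2 - 8*x) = (x - 5)*(x - 2)*(x^2 + 4*x) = x*(x - 5)*(x - 2)*(x + 4)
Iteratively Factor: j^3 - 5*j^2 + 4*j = (j)*(j^2 - 5*j + 4) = j*(j - 4)*(j - 1)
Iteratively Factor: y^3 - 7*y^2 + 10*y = (y - 2)*(y^2 - 5*y) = y*(y - 2)*(y - 5)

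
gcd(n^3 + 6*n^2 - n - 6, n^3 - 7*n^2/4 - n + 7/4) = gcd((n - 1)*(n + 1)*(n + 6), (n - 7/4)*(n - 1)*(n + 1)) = n^2 - 1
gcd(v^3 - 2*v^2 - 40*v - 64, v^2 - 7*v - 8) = v - 8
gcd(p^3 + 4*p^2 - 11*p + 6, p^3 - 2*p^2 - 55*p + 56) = p - 1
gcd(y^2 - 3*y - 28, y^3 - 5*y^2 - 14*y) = y - 7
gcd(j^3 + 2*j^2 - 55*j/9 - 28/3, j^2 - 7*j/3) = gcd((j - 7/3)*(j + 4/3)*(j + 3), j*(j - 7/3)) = j - 7/3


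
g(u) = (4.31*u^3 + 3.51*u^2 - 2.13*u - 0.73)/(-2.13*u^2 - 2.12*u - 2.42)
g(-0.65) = -0.49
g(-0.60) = -0.46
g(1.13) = -1.00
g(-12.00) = 24.38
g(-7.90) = 15.93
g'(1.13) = -2.04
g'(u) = (4.26*u + 2.12)*(4.31*u^3 + 3.51*u^2 - 2.13*u - 0.73)/(-2.13*u^2 - 2.12*u - 2.42)^2 + (12.93*u^2 + 7.02*u - 2.13)/(-2.13*u^2 - 2.12*u - 2.42) = (-9.1803*u^4 - 18.2744*u^3 - 43.2687*u^2 - 20.0982*u + 3.607)/(4.5369*u^4 + 9.0312*u^3 + 14.8036*u^2 + 10.2608*u + 5.8564)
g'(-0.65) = 0.47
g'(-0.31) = 1.59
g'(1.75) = -2.17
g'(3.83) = -2.13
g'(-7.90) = -2.08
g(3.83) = -6.81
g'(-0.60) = 0.78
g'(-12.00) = -2.05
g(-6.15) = 12.26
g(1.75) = -2.32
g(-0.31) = -0.07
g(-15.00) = 30.51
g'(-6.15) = -2.12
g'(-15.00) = -2.04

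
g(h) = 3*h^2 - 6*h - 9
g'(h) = 6*h - 6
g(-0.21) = -7.61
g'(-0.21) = -7.26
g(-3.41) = 46.34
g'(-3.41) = -26.46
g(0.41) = -10.96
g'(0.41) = -3.54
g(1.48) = -11.31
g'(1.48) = 2.88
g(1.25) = -11.81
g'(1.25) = 1.50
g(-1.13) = 1.61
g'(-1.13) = -12.78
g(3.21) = 2.65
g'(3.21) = 13.26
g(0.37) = -10.81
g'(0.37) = -3.78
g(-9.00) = 288.00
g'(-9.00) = -60.00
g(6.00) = 63.00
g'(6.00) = 30.00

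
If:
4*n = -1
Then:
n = -1/4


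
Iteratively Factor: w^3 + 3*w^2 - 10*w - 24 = (w + 4)*(w^2 - w - 6) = (w + 2)*(w + 4)*(w - 3)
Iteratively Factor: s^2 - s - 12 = (s - 4)*(s + 3)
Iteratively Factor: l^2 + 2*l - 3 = (l + 3)*(l - 1)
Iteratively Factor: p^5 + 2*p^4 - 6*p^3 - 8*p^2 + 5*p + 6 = (p + 1)*(p^4 + p^3 - 7*p^2 - p + 6) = (p + 1)*(p + 3)*(p^3 - 2*p^2 - p + 2) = (p - 1)*(p + 1)*(p + 3)*(p^2 - p - 2) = (p - 1)*(p + 1)^2*(p + 3)*(p - 2)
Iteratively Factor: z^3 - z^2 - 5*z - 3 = (z + 1)*(z^2 - 2*z - 3) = (z - 3)*(z + 1)*(z + 1)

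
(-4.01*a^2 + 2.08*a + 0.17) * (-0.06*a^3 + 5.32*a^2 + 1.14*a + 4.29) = 0.2406*a^5 - 21.458*a^4 + 6.484*a^3 - 13.9273*a^2 + 9.117*a + 0.7293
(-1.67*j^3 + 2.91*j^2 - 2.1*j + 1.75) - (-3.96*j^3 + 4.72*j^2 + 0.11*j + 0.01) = 2.29*j^3 - 1.81*j^2 - 2.21*j + 1.74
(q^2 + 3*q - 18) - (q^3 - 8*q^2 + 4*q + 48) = -q^3 + 9*q^2 - q - 66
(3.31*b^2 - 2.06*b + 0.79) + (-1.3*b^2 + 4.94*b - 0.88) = 2.01*b^2 + 2.88*b - 0.09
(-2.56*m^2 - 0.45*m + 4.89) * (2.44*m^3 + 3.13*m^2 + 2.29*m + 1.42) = -6.2464*m^5 - 9.1108*m^4 + 4.6607*m^3 + 10.64*m^2 + 10.5591*m + 6.9438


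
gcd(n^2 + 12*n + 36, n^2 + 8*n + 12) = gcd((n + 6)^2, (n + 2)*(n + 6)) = n + 6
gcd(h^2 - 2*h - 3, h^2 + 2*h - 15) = h - 3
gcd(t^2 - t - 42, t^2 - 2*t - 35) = t - 7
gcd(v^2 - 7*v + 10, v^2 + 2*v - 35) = v - 5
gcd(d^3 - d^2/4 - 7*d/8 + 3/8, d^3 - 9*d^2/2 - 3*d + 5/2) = d^2 + d/2 - 1/2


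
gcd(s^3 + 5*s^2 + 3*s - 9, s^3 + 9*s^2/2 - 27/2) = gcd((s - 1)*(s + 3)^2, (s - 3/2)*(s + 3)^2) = s^2 + 6*s + 9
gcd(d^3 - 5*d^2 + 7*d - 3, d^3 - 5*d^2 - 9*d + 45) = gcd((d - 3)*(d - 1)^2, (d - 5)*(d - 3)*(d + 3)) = d - 3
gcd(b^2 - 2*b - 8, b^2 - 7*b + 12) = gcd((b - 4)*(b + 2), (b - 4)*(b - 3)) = b - 4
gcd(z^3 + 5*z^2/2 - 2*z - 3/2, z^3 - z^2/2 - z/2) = z^2 - z/2 - 1/2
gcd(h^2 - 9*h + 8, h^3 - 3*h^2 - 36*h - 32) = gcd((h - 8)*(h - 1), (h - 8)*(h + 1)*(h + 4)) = h - 8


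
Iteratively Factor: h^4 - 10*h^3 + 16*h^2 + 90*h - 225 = (h - 5)*(h^3 - 5*h^2 - 9*h + 45) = (h - 5)*(h + 3)*(h^2 - 8*h + 15) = (h - 5)*(h - 3)*(h + 3)*(h - 5)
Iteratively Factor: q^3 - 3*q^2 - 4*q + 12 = (q - 3)*(q^2 - 4) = (q - 3)*(q - 2)*(q + 2)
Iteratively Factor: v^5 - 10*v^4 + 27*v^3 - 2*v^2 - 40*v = (v)*(v^4 - 10*v^3 + 27*v^2 - 2*v - 40) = v*(v + 1)*(v^3 - 11*v^2 + 38*v - 40) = v*(v - 5)*(v + 1)*(v^2 - 6*v + 8) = v*(v - 5)*(v - 2)*(v + 1)*(v - 4)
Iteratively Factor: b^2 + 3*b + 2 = (b + 2)*(b + 1)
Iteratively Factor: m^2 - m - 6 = (m + 2)*(m - 3)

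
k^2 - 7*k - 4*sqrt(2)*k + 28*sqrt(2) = (k - 7)*(k - 4*sqrt(2))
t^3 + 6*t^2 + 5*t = t*(t + 1)*(t + 5)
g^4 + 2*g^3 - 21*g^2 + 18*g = g*(g - 3)*(g - 1)*(g + 6)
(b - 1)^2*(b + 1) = b^3 - b^2 - b + 1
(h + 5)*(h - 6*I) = h^2 + 5*h - 6*I*h - 30*I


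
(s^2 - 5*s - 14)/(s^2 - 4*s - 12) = (s - 7)/(s - 6)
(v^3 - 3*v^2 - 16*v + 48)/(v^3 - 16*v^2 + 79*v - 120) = (v^2 - 16)/(v^2 - 13*v + 40)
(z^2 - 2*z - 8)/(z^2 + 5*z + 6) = (z - 4)/(z + 3)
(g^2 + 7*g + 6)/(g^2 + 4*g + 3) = (g + 6)/(g + 3)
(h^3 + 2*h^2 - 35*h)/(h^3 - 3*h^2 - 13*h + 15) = h*(h + 7)/(h^2 + 2*h - 3)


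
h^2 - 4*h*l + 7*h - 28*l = (h + 7)*(h - 4*l)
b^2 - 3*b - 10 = (b - 5)*(b + 2)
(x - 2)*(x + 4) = x^2 + 2*x - 8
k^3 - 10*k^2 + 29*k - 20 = (k - 5)*(k - 4)*(k - 1)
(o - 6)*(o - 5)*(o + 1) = o^3 - 10*o^2 + 19*o + 30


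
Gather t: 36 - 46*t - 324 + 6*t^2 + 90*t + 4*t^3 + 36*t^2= 4*t^3 + 42*t^2 + 44*t - 288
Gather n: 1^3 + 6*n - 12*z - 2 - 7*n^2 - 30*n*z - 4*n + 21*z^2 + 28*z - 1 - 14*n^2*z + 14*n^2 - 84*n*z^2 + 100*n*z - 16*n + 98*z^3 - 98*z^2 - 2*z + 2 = n^2*(7 - 14*z) + n*(-84*z^2 + 70*z - 14) + 98*z^3 - 77*z^2 + 14*z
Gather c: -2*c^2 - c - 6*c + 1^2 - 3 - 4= -2*c^2 - 7*c - 6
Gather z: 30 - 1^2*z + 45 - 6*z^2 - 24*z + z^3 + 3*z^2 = z^3 - 3*z^2 - 25*z + 75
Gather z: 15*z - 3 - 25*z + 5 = 2 - 10*z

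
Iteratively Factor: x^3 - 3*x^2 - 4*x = (x + 1)*(x^2 - 4*x) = (x - 4)*(x + 1)*(x)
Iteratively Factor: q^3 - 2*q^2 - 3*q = (q)*(q^2 - 2*q - 3) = q*(q - 3)*(q + 1)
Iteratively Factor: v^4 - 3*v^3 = (v)*(v^3 - 3*v^2) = v^2*(v^2 - 3*v) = v^2*(v - 3)*(v)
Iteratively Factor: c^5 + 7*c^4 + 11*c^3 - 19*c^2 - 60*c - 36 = (c + 1)*(c^4 + 6*c^3 + 5*c^2 - 24*c - 36) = (c - 2)*(c + 1)*(c^3 + 8*c^2 + 21*c + 18) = (c - 2)*(c + 1)*(c + 2)*(c^2 + 6*c + 9) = (c - 2)*(c + 1)*(c + 2)*(c + 3)*(c + 3)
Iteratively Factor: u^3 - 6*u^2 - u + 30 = (u - 3)*(u^2 - 3*u - 10) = (u - 3)*(u + 2)*(u - 5)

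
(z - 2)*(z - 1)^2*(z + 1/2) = z^4 - 7*z^3/2 + 3*z^2 + z/2 - 1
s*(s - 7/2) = s^2 - 7*s/2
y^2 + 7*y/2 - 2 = (y - 1/2)*(y + 4)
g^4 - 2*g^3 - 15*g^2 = g^2*(g - 5)*(g + 3)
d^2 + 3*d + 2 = (d + 1)*(d + 2)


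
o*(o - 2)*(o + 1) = o^3 - o^2 - 2*o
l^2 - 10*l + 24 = (l - 6)*(l - 4)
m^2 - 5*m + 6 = (m - 3)*(m - 2)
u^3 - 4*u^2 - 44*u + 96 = (u - 8)*(u - 2)*(u + 6)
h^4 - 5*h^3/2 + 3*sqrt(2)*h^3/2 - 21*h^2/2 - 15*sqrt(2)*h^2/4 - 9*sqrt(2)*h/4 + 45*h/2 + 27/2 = (h - 3)*(h + 1/2)*(h - 3*sqrt(2)/2)*(h + 3*sqrt(2))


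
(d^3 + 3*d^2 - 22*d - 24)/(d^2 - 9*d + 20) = (d^2 + 7*d + 6)/(d - 5)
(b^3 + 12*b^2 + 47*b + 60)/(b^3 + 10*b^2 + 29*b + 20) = (b + 3)/(b + 1)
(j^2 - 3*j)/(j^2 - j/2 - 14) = 2*j*(3 - j)/(-2*j^2 + j + 28)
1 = 1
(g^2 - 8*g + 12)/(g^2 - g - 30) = (g - 2)/(g + 5)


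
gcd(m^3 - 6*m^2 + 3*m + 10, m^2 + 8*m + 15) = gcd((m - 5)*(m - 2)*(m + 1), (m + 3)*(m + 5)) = 1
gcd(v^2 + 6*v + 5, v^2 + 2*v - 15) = v + 5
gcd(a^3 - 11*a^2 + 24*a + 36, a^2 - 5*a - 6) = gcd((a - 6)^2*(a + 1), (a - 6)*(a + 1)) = a^2 - 5*a - 6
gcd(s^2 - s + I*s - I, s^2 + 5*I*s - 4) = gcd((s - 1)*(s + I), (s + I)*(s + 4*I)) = s + I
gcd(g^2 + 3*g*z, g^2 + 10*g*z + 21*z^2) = g + 3*z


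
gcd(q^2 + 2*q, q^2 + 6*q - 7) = 1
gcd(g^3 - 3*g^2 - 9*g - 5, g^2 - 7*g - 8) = g + 1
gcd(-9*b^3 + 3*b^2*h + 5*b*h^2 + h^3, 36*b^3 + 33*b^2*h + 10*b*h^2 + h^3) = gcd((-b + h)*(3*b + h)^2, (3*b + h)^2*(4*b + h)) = 9*b^2 + 6*b*h + h^2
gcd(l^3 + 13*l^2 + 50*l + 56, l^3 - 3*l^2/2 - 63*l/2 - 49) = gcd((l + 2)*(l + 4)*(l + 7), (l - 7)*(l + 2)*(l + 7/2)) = l + 2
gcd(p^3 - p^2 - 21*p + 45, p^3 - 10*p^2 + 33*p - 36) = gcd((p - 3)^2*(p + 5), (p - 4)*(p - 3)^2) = p^2 - 6*p + 9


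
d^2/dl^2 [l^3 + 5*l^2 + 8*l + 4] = 6*l + 10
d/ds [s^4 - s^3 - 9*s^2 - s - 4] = 4*s^3 - 3*s^2 - 18*s - 1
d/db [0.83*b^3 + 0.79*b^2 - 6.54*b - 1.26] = 2.49*b^2 + 1.58*b - 6.54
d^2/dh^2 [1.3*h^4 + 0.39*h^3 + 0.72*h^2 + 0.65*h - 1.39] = 15.6*h^2 + 2.34*h + 1.44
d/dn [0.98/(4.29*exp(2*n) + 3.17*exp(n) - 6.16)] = (-8.4084*exp(n) - 3.1066)*exp(n)/(4.29*exp(2*n) + 3.17*exp(n) - 6.16)^2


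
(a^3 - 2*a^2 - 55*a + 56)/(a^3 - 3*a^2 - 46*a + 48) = (a + 7)/(a + 6)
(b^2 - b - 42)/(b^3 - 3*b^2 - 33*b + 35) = (b + 6)/(b^2 + 4*b - 5)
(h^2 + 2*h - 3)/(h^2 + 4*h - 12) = (h^2 + 2*h - 3)/(h^2 + 4*h - 12)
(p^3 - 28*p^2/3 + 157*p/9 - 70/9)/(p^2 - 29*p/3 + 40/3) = (3*p^2 - 23*p + 14)/(3*(p - 8))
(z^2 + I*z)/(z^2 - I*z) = (z + I)/(z - I)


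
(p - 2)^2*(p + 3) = p^3 - p^2 - 8*p + 12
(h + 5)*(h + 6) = h^2 + 11*h + 30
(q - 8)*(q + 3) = q^2 - 5*q - 24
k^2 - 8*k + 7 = (k - 7)*(k - 1)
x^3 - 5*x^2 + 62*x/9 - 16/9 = (x - 8/3)*(x - 2)*(x - 1/3)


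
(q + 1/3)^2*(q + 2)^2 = q^4 + 14*q^3/3 + 61*q^2/9 + 28*q/9 + 4/9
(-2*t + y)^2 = 4*t^2 - 4*t*y + y^2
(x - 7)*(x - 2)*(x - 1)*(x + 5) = x^4 - 5*x^3 - 27*x^2 + 101*x - 70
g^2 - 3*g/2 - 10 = (g - 4)*(g + 5/2)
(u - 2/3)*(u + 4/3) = u^2 + 2*u/3 - 8/9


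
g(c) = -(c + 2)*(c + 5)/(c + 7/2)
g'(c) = -(c + 2)/(c + 7/2) + (c + 2)*(c + 5)/(c + 7/2)^2 - (c + 5)/(c + 7/2)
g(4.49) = -7.71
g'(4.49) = -1.04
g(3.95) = -7.15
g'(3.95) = -1.04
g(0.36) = -3.28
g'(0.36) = -1.15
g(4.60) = -7.82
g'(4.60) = -1.03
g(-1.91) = -0.17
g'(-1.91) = -1.89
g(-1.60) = -0.72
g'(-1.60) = -1.62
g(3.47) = -6.65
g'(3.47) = -1.05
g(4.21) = -7.42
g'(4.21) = -1.04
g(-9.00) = 5.09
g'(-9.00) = -1.07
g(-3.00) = 4.00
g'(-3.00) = -10.00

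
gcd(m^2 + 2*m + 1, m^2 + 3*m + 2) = m + 1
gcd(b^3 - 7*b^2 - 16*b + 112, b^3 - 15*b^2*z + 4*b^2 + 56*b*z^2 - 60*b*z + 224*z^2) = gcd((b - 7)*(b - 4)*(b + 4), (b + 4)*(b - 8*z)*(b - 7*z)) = b + 4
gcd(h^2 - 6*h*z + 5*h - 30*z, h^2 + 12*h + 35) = h + 5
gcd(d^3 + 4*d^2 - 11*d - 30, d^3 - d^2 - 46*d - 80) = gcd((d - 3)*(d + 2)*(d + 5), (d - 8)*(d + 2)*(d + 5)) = d^2 + 7*d + 10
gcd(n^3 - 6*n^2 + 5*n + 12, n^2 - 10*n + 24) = n - 4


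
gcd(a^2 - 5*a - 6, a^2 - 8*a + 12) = a - 6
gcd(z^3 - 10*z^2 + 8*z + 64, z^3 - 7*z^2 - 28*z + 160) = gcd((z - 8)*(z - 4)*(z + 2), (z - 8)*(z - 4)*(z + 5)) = z^2 - 12*z + 32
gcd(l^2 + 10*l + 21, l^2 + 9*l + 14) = l + 7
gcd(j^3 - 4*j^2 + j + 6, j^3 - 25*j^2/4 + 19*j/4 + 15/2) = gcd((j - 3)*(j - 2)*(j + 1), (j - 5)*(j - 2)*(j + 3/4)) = j - 2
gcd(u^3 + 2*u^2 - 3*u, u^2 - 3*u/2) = u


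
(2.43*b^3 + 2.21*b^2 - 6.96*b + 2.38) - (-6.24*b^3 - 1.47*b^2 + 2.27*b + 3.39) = 8.67*b^3 + 3.68*b^2 - 9.23*b - 1.01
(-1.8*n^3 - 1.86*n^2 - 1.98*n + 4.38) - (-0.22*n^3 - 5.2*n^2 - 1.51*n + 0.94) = -1.58*n^3 + 3.34*n^2 - 0.47*n + 3.44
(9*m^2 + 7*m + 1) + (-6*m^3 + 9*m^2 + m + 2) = -6*m^3 + 18*m^2 + 8*m + 3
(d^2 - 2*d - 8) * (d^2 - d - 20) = d^4 - 3*d^3 - 26*d^2 + 48*d + 160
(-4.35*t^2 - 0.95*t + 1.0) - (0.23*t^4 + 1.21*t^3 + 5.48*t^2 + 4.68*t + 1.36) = -0.23*t^4 - 1.21*t^3 - 9.83*t^2 - 5.63*t - 0.36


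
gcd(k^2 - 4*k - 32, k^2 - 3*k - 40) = k - 8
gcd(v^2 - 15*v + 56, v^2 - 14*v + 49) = v - 7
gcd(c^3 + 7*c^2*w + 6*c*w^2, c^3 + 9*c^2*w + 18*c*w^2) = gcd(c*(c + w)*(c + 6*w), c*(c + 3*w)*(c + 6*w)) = c^2 + 6*c*w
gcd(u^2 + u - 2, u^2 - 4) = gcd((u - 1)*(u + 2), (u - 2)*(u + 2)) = u + 2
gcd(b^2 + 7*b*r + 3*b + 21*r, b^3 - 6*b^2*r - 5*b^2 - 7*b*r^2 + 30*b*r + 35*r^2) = 1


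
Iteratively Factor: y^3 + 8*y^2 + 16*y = (y + 4)*(y^2 + 4*y) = y*(y + 4)*(y + 4)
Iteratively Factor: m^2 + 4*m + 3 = (m + 1)*(m + 3)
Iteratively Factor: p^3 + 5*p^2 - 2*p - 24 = (p + 4)*(p^2 + p - 6) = (p + 3)*(p + 4)*(p - 2)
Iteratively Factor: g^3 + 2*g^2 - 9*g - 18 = (g + 3)*(g^2 - g - 6) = (g + 2)*(g + 3)*(g - 3)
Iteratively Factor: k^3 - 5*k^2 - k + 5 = (k - 5)*(k^2 - 1) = (k - 5)*(k + 1)*(k - 1)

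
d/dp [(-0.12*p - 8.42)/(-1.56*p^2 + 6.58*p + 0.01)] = (-0.1872*p^2 - 26.2704*p + 55.4024)/(2.4336*p^4 - 20.5296*p^3 + 43.2652*p^2 + 0.1316*p + 0.0001)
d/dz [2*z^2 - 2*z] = 4*z - 2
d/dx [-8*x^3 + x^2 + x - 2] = -24*x^2 + 2*x + 1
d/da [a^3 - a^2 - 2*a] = 3*a^2 - 2*a - 2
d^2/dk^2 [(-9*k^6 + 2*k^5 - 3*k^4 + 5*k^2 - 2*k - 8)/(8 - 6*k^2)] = (486*k^8 - 54*k^7 - 1809*k^6 + 216*k^5 + 2052*k^4 - 302*k^3 + 324*k^2 + 72*k + 16)/(27*k^6 - 108*k^4 + 144*k^2 - 64)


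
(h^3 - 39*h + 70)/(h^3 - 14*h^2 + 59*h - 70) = (h + 7)/(h - 7)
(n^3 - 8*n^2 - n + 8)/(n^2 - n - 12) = (-n^3 + 8*n^2 + n - 8)/(-n^2 + n + 12)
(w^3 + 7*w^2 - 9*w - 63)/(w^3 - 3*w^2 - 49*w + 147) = (w + 3)/(w - 7)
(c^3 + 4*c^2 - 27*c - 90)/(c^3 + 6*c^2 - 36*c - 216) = (c^2 - 2*c - 15)/(c^2 - 36)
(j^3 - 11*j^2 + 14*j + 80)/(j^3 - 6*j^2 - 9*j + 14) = (j^2 - 13*j + 40)/(j^2 - 8*j + 7)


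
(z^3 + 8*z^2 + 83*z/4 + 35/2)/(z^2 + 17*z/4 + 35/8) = 2*(2*z^2 + 11*z + 14)/(4*z + 7)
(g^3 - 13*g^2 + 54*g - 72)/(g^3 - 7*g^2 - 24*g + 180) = (g^2 - 7*g + 12)/(g^2 - g - 30)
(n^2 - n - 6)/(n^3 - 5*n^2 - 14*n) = (n - 3)/(n*(n - 7))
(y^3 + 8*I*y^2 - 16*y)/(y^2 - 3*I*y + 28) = y*(y + 4*I)/(y - 7*I)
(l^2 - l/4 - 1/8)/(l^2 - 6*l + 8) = (l^2 - l/4 - 1/8)/(l^2 - 6*l + 8)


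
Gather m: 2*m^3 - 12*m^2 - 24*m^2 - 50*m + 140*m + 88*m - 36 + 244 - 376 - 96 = 2*m^3 - 36*m^2 + 178*m - 264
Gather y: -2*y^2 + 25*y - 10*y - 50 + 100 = -2*y^2 + 15*y + 50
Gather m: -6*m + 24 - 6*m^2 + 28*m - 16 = -6*m^2 + 22*m + 8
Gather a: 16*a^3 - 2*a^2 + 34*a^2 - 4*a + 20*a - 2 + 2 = 16*a^3 + 32*a^2 + 16*a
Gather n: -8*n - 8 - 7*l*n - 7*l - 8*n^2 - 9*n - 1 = -7*l - 8*n^2 + n*(-7*l - 17) - 9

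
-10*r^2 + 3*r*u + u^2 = (-2*r + u)*(5*r + u)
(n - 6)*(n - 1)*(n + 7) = n^3 - 43*n + 42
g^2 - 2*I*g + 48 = (g - 8*I)*(g + 6*I)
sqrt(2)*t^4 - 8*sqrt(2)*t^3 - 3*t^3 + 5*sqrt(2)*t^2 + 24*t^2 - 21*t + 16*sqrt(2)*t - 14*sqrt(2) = (t - 7)*(t - 1)*(t - 2*sqrt(2))*(sqrt(2)*t + 1)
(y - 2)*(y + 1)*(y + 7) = y^3 + 6*y^2 - 9*y - 14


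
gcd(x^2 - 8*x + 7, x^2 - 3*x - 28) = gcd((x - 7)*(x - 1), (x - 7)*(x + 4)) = x - 7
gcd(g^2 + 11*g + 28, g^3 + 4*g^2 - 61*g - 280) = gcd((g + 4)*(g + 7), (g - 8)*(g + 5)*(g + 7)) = g + 7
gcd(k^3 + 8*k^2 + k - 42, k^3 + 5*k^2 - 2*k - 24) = k^2 + k - 6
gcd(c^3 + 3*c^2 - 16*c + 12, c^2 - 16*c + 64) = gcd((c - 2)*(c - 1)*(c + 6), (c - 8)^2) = 1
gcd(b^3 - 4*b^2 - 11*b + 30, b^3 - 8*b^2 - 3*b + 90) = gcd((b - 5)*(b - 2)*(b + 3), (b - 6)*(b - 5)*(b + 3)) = b^2 - 2*b - 15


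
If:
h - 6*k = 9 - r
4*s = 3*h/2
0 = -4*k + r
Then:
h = 8*s/3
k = 4*s/3 - 9/2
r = 16*s/3 - 18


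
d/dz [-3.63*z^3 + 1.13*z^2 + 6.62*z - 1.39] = -10.89*z^2 + 2.26*z + 6.62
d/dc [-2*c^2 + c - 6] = 1 - 4*c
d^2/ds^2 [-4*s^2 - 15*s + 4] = -8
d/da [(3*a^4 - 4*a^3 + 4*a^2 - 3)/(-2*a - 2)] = (-9*a^4 - 4*a^3 + 8*a^2 - 8*a - 3)/(2*(a^2 + 2*a + 1))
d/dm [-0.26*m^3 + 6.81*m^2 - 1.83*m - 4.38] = -0.78*m^2 + 13.62*m - 1.83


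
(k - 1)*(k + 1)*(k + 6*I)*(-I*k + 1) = -I*k^4 + 7*k^3 + 7*I*k^2 - 7*k - 6*I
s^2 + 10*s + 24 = (s + 4)*(s + 6)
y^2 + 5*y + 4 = (y + 1)*(y + 4)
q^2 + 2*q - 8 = (q - 2)*(q + 4)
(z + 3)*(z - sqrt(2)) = z^2 - sqrt(2)*z + 3*z - 3*sqrt(2)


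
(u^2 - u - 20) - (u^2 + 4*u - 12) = -5*u - 8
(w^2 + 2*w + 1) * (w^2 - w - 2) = w^4 + w^3 - 3*w^2 - 5*w - 2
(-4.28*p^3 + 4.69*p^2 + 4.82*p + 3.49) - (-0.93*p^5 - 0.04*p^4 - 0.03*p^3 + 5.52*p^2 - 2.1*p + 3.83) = 0.93*p^5 + 0.04*p^4 - 4.25*p^3 - 0.829999999999999*p^2 + 6.92*p - 0.34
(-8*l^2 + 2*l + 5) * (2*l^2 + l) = -16*l^4 - 4*l^3 + 12*l^2 + 5*l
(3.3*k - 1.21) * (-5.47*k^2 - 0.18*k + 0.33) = -18.051*k^3 + 6.0247*k^2 + 1.3068*k - 0.3993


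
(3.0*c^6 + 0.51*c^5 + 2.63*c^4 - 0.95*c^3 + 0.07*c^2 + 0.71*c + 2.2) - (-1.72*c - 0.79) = 3.0*c^6 + 0.51*c^5 + 2.63*c^4 - 0.95*c^3 + 0.07*c^2 + 2.43*c + 2.99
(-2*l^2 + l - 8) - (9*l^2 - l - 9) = -11*l^2 + 2*l + 1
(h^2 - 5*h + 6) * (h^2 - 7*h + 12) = h^4 - 12*h^3 + 53*h^2 - 102*h + 72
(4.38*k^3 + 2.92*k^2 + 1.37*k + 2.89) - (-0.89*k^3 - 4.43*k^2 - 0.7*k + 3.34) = 5.27*k^3 + 7.35*k^2 + 2.07*k - 0.45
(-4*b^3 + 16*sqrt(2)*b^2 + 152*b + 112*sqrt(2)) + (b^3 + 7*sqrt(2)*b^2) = -3*b^3 + 23*sqrt(2)*b^2 + 152*b + 112*sqrt(2)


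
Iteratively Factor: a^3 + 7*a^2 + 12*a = (a + 3)*(a^2 + 4*a) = (a + 3)*(a + 4)*(a)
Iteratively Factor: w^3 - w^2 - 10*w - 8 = (w + 1)*(w^2 - 2*w - 8) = (w + 1)*(w + 2)*(w - 4)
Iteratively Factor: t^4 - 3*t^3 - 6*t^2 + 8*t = (t - 1)*(t^3 - 2*t^2 - 8*t) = t*(t - 1)*(t^2 - 2*t - 8) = t*(t - 4)*(t - 1)*(t + 2)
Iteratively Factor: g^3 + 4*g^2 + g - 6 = (g + 2)*(g^2 + 2*g - 3) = (g + 2)*(g + 3)*(g - 1)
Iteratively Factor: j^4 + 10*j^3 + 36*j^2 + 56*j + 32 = (j + 4)*(j^3 + 6*j^2 + 12*j + 8) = (j + 2)*(j + 4)*(j^2 + 4*j + 4) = (j + 2)^2*(j + 4)*(j + 2)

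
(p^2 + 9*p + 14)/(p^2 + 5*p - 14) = (p + 2)/(p - 2)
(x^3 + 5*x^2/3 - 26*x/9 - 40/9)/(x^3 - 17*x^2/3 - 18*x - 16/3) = (9*x^2 - 3*x - 20)/(3*(3*x^2 - 23*x - 8))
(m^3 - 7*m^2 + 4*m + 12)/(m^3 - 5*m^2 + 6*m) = (m^2 - 5*m - 6)/(m*(m - 3))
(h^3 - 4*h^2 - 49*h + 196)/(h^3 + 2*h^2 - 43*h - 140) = (h^2 + 3*h - 28)/(h^2 + 9*h + 20)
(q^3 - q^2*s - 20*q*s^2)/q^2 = q - s - 20*s^2/q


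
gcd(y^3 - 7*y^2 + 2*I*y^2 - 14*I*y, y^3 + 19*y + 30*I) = y + 2*I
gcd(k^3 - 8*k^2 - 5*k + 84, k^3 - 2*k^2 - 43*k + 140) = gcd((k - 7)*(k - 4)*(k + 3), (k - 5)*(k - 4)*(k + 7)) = k - 4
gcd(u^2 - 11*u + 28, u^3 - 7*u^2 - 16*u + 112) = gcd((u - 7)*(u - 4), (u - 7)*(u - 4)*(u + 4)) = u^2 - 11*u + 28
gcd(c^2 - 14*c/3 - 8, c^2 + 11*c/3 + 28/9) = c + 4/3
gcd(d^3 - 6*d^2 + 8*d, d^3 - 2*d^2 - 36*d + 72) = d - 2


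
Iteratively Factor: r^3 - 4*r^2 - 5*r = (r - 5)*(r^2 + r) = (r - 5)*(r + 1)*(r)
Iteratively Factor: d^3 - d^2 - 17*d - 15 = (d + 3)*(d^2 - 4*d - 5) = (d + 1)*(d + 3)*(d - 5)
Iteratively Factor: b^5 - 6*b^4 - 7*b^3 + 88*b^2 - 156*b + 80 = (b - 2)*(b^4 - 4*b^3 - 15*b^2 + 58*b - 40) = (b - 5)*(b - 2)*(b^3 + b^2 - 10*b + 8) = (b - 5)*(b - 2)*(b - 1)*(b^2 + 2*b - 8) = (b - 5)*(b - 2)^2*(b - 1)*(b + 4)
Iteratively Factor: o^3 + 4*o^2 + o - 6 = (o + 3)*(o^2 + o - 2) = (o - 1)*(o + 3)*(o + 2)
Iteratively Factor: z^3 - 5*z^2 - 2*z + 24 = (z - 3)*(z^2 - 2*z - 8) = (z - 4)*(z - 3)*(z + 2)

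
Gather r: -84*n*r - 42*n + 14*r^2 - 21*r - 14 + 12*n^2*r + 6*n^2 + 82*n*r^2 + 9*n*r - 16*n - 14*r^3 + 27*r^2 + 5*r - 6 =6*n^2 - 58*n - 14*r^3 + r^2*(82*n + 41) + r*(12*n^2 - 75*n - 16) - 20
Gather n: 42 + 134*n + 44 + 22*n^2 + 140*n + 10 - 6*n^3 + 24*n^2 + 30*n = -6*n^3 + 46*n^2 + 304*n + 96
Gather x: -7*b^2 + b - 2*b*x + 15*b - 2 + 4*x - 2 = -7*b^2 + 16*b + x*(4 - 2*b) - 4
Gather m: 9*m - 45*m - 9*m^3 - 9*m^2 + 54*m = -9*m^3 - 9*m^2 + 18*m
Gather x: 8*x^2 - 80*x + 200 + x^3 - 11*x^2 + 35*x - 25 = x^3 - 3*x^2 - 45*x + 175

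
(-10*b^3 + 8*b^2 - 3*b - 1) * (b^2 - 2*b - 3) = -10*b^5 + 28*b^4 + 11*b^3 - 19*b^2 + 11*b + 3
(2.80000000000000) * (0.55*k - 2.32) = 1.54*k - 6.496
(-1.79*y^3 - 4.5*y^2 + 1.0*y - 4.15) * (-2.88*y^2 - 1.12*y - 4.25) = 5.1552*y^5 + 14.9648*y^4 + 9.7675*y^3 + 29.957*y^2 + 0.398000000000001*y + 17.6375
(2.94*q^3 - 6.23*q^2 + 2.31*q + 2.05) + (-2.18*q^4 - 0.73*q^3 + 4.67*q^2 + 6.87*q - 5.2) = -2.18*q^4 + 2.21*q^3 - 1.56*q^2 + 9.18*q - 3.15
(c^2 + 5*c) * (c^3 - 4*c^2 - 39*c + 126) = c^5 + c^4 - 59*c^3 - 69*c^2 + 630*c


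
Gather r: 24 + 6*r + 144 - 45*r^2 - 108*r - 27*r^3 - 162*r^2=-27*r^3 - 207*r^2 - 102*r + 168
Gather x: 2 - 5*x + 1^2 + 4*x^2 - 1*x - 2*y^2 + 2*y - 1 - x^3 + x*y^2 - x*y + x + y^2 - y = -x^3 + 4*x^2 + x*(y^2 - y - 5) - y^2 + y + 2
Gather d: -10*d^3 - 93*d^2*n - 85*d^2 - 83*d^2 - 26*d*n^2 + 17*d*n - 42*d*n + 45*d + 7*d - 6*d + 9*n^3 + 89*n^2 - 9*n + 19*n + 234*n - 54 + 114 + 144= -10*d^3 + d^2*(-93*n - 168) + d*(-26*n^2 - 25*n + 46) + 9*n^3 + 89*n^2 + 244*n + 204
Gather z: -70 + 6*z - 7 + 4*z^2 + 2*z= 4*z^2 + 8*z - 77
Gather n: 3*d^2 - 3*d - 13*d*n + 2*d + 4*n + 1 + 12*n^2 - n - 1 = 3*d^2 - d + 12*n^2 + n*(3 - 13*d)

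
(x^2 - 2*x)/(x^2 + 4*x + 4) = x*(x - 2)/(x^2 + 4*x + 4)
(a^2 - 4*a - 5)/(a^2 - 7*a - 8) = (a - 5)/(a - 8)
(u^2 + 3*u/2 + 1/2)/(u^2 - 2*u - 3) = (u + 1/2)/(u - 3)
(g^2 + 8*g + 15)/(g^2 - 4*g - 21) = (g + 5)/(g - 7)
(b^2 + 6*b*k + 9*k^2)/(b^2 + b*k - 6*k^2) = (b + 3*k)/(b - 2*k)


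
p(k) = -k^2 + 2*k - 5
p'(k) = 2 - 2*k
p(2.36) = -5.85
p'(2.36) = -2.72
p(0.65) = -4.12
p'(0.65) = 0.70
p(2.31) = -5.72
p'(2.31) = -2.62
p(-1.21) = -8.88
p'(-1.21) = 4.42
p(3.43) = -9.90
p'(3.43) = -4.86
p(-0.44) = -6.07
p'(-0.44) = 2.88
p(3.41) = -9.81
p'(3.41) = -4.82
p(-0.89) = -7.57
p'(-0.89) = 3.78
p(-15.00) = -260.00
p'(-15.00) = 32.00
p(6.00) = -29.00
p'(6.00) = -10.00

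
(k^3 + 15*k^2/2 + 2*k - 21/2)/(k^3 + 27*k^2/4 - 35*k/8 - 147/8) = 4*(k - 1)/(4*k - 7)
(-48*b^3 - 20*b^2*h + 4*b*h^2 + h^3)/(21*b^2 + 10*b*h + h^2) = (-48*b^3 - 20*b^2*h + 4*b*h^2 + h^3)/(21*b^2 + 10*b*h + h^2)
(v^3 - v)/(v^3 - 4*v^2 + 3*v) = (v + 1)/(v - 3)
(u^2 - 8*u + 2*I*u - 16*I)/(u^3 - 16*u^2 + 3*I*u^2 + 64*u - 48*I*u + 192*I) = (u + 2*I)/(u^2 + u*(-8 + 3*I) - 24*I)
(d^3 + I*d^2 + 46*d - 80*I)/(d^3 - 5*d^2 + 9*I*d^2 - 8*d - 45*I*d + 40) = (d^2 - 7*I*d - 10)/(d^2 + d*(-5 + I) - 5*I)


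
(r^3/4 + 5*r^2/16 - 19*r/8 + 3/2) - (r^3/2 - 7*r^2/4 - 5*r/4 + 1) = -r^3/4 + 33*r^2/16 - 9*r/8 + 1/2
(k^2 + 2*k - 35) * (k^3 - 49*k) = k^5 + 2*k^4 - 84*k^3 - 98*k^2 + 1715*k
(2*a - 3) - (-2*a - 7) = 4*a + 4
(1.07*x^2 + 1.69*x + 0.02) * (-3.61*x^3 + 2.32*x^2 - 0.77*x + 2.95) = -3.8627*x^5 - 3.6185*x^4 + 3.0247*x^3 + 1.9016*x^2 + 4.9701*x + 0.059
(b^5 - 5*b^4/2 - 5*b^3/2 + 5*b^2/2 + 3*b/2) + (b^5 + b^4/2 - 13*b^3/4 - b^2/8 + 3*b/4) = 2*b^5 - 2*b^4 - 23*b^3/4 + 19*b^2/8 + 9*b/4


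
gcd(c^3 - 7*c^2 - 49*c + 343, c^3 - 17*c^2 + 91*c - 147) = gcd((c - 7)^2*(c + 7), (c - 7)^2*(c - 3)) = c^2 - 14*c + 49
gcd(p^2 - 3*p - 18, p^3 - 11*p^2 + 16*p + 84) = p - 6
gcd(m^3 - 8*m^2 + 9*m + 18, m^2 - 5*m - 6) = m^2 - 5*m - 6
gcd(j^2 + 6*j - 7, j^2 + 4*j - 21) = j + 7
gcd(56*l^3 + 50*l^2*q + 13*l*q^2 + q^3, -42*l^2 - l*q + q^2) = 1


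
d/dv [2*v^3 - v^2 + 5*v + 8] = 6*v^2 - 2*v + 5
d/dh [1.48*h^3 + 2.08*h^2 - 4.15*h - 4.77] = 4.44*h^2 + 4.16*h - 4.15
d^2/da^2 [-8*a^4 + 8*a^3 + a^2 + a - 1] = -96*a^2 + 48*a + 2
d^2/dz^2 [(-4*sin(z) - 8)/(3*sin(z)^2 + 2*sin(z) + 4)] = 12*(3*sin(z)^5 + 22*sin(z)^4 - 18*sin(z)^3 - 68*sin(z)^2 + 16)/(3*sin(z)^2 + 2*sin(z) + 4)^3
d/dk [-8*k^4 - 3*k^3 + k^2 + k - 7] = -32*k^3 - 9*k^2 + 2*k + 1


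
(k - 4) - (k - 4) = 0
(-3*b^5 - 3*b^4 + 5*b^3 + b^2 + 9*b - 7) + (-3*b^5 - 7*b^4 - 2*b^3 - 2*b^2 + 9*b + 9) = -6*b^5 - 10*b^4 + 3*b^3 - b^2 + 18*b + 2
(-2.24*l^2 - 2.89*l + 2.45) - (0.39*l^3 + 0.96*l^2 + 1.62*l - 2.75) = -0.39*l^3 - 3.2*l^2 - 4.51*l + 5.2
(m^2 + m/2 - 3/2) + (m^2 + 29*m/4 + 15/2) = 2*m^2 + 31*m/4 + 6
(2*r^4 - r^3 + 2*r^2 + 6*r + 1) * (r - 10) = 2*r^5 - 21*r^4 + 12*r^3 - 14*r^2 - 59*r - 10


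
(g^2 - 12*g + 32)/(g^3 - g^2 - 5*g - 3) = (-g^2 + 12*g - 32)/(-g^3 + g^2 + 5*g + 3)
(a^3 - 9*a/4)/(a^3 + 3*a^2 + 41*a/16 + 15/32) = 8*a*(2*a - 3)/(16*a^2 + 24*a + 5)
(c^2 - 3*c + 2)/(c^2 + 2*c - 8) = (c - 1)/(c + 4)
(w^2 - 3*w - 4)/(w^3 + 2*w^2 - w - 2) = (w - 4)/(w^2 + w - 2)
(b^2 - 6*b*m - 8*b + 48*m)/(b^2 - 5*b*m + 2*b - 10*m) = (b^2 - 6*b*m - 8*b + 48*m)/(b^2 - 5*b*m + 2*b - 10*m)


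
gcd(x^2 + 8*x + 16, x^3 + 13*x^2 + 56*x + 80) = x^2 + 8*x + 16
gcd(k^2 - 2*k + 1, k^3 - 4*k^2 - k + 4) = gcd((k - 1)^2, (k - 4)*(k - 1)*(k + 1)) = k - 1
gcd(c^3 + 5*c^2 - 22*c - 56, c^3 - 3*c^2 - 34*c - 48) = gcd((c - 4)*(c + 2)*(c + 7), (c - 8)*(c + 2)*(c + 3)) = c + 2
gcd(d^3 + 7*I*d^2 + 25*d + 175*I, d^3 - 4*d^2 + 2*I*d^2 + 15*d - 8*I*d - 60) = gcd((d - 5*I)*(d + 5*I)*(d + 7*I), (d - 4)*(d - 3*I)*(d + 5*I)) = d + 5*I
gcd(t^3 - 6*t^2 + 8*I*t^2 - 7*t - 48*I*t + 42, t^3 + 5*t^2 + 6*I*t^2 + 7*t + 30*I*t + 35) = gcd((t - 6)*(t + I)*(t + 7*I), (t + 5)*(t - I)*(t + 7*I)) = t + 7*I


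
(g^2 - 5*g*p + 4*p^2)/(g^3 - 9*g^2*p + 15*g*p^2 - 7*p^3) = (g - 4*p)/(g^2 - 8*g*p + 7*p^2)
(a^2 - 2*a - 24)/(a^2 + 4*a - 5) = (a^2 - 2*a - 24)/(a^2 + 4*a - 5)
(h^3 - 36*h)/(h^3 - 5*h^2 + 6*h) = (h^2 - 36)/(h^2 - 5*h + 6)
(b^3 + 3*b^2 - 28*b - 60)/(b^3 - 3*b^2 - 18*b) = (-b^3 - 3*b^2 + 28*b + 60)/(b*(-b^2 + 3*b + 18))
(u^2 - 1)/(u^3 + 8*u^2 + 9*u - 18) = (u + 1)/(u^2 + 9*u + 18)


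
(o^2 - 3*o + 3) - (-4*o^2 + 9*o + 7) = 5*o^2 - 12*o - 4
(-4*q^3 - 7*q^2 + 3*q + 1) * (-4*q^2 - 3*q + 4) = 16*q^5 + 40*q^4 - 7*q^3 - 41*q^2 + 9*q + 4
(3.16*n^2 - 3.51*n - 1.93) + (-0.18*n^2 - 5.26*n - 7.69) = 2.98*n^2 - 8.77*n - 9.62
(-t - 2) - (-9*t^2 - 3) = 9*t^2 - t + 1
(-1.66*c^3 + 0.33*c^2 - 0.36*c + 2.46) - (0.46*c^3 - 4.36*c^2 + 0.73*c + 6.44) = -2.12*c^3 + 4.69*c^2 - 1.09*c - 3.98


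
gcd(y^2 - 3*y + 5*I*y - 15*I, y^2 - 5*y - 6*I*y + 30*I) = 1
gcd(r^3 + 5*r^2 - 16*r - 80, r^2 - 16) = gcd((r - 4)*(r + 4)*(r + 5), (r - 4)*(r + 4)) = r^2 - 16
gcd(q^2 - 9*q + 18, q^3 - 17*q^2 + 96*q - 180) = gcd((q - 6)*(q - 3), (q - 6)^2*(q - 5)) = q - 6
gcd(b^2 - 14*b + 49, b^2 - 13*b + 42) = b - 7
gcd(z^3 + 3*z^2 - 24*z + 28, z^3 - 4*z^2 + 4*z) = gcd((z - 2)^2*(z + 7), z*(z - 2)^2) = z^2 - 4*z + 4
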